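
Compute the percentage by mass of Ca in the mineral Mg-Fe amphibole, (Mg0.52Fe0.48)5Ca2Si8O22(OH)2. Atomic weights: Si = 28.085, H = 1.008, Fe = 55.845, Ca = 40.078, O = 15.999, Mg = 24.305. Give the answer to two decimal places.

9.03 mass %

M((Mg0.52Fe0.48)5Ca2Si8O22(OH)2) = 888.049 g/mol.
Ca contributes 2 × 40.078 = 80.156 g per mole.
80.156/888.049 = 0.0903 → 9.03%.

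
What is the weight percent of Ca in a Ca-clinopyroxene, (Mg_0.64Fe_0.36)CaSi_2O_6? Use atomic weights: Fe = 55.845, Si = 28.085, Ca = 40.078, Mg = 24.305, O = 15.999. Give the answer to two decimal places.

M((Mg_0.64Fe_0.36)CaSi_2O_6) = 227.901 g/mol.
Ca contributes 1 × 40.078 = 40.078 g per mole.
40.078/227.901 = 0.1759 → 17.59%.

17.59 mass %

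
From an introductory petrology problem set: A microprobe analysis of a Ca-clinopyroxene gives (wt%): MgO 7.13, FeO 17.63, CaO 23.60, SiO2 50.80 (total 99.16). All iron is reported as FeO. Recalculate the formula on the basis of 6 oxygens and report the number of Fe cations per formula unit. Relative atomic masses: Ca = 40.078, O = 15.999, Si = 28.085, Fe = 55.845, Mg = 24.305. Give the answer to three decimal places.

MgO: 7.13/40.304 = 0.17691 mol → 0.17691 mol Mg, 0.17691 mol O.
FeO: 17.63/71.844 = 0.24539 mol → 0.24539 mol Fe, 0.24539 mol O.
CaO: 23.60/56.077 = 0.42085 mol → 0.42085 mol Ca, 0.42085 mol O.
SiO2: 50.80/60.083 = 0.84550 mol → 0.84550 mol Si, 1.69100 mol O.
Total oxygen = 2.53415 mol. Normalization factor = 6/2.53415 = 2.36766.
Fe per 6 O = 0.24539 × 2.36766 = 0.581.

0.581 Fe apfu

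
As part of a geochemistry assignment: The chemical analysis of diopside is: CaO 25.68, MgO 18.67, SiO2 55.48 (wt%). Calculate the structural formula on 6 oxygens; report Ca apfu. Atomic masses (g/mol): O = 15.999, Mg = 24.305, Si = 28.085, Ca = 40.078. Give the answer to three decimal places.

CaO: 25.68/56.077 = 0.45794 mol → 0.45794 mol Ca, 0.45794 mol O.
MgO: 18.67/40.304 = 0.46323 mol → 0.46323 mol Mg, 0.46323 mol O.
SiO2: 55.48/60.083 = 0.92339 mol → 0.92339 mol Si, 1.84678 mol O.
Total oxygen = 2.76795 mol. Normalization factor = 6/2.76795 = 2.16767.
Ca per 6 O = 0.45794 × 2.16767 = 0.993.

0.993 Ca apfu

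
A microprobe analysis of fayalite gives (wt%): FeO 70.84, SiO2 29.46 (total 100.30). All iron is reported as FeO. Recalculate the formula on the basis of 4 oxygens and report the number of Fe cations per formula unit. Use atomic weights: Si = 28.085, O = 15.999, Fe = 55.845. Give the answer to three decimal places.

FeO: 70.84/71.844 = 0.98603 mol → 0.98603 mol Fe, 0.98603 mol O.
SiO2: 29.46/60.083 = 0.49032 mol → 0.49032 mol Si, 0.98064 mol O.
Total oxygen = 1.96667 mol. Normalization factor = 4/1.96667 = 2.03389.
Fe per 4 O = 0.98603 × 2.03389 = 2.005.

2.005 Fe apfu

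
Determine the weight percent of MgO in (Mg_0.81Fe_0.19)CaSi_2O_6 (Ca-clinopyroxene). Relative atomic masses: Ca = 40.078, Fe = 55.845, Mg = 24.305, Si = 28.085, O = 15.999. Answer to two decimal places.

14.67 wt%

M((Mg_0.81Fe_0.19)CaSi_2O_6) = 222.540 g/mol; M(MgO) = 40.304 g/mol.
Moles MgO per formula unit = 0.81 Mg ÷ 1 = 0.8100.
MgO fraction = (0.8100 × 40.304) / 222.540 = 32.646/222.540 = 0.1467.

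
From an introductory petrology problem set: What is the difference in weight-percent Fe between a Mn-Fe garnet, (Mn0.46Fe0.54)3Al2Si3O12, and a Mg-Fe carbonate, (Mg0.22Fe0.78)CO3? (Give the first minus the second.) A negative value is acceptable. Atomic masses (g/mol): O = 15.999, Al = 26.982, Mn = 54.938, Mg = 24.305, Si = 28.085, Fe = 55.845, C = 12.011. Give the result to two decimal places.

-21.77 percentage points

Fe in (Mn0.46Fe0.54)3Al2Si3O12: molar mass 496.490 g/mol; 1.62×55.845 = 90.469 g → 18.22 wt%.
Fe in (Mg0.22Fe0.78)CO3: molar mass 108.914 g/mol; 0.78×55.845 = 43.559 g → 39.99 wt%.
Difference = 18.22 − 39.99 = -21.77 percentage points.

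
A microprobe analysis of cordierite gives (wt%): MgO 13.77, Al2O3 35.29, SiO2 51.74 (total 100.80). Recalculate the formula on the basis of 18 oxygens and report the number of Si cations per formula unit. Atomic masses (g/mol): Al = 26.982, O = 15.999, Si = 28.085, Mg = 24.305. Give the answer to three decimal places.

13.77 wt% MgO ÷ 40.304 g/mol = 0.34165 mol, giving 0.34165 Mg and 0.34165 O.
35.29 wt% Al2O3 ÷ 101.961 g/mol = 0.34611 mol, giving 0.69222 Al and 1.03833 O.
51.74 wt% SiO2 ÷ 60.083 g/mol = 0.86114 mol, giving 0.86114 Si and 1.72228 O.
Oxygen sums to 3.10226; scaling by 18/3.10226 = 5.80222 puts the formula on 18 O.
Si: 0.86114 × 5.80222 = 4.997 atoms per formula unit.

4.997 Si apfu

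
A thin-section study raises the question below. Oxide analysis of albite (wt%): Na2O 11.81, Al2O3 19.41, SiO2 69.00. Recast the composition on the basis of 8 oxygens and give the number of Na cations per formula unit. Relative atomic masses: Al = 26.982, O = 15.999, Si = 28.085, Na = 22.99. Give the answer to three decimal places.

0.997 Na apfu

Na2O (M=61.979): mol = 0.19055; Na = 0.38110, O = 0.19055.
Al2O3 (M=101.961): mol = 0.19037; Al = 0.38074, O = 0.57111.
SiO2 (M=60.083): mol = 1.14841; Si = 1.14841, O = 2.29682.
ΣO = 3.05848; factor = 8/ΣO = 2.61568.
Na apfu = 0.38110 × 2.61568 = 0.997.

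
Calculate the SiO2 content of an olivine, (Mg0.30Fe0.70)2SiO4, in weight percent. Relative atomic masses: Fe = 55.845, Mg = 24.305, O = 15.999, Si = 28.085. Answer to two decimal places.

M((Mg0.30Fe0.70)2SiO4) = 184.847 g/mol; M(SiO2) = 60.083 g/mol.
Moles SiO2 per formula unit = 1 Si ÷ 1 = 1.0000.
SiO2 fraction = (1.0000 × 60.083) / 184.847 = 60.083/184.847 = 0.3250.

32.50 wt%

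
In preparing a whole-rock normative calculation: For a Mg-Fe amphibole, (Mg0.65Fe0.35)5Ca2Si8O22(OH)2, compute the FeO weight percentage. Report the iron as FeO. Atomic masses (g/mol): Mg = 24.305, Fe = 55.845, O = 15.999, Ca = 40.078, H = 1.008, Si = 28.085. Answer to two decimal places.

14.49 wt%

Molar mass of (Mg0.65Fe0.35)5Ca2Si8O22(OH)2 = 3.25×24.305 + 1.75×55.845 + 2×40.078 + 8×28.085 + 24×15.999 + 2×1.008 = 867.548 g/mol.
Each formula unit contains 1.75 Fe, equivalent to 1.75/1 = 1.7500 mol FeO.
M(FeO) = 1×55.845 + 1×15.999 = 71.844 g/mol.
Mass of FeO per formula unit = 1.7500 × 71.844 = 125.727 g.
FeO wt% = 125.727 / 867.548 × 100 = 14.49%.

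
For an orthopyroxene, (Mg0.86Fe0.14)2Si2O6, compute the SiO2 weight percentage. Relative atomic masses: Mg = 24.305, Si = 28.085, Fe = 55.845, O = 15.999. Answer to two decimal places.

Molar mass of (Mg0.86Fe0.14)2Si2O6 = 1.72·24.305 + 0.28·55.845 + 2·28.085 + 6·15.999 = 209.605 g/mol.
Each formula unit contains 2 Si, equivalent to 2/1 = 2.0000 mol SiO2.
M(SiO2) = 1×28.085 + 2×15.999 = 60.083 g/mol.
Mass of SiO2 per formula unit = 2.0000 × 60.083 = 120.166 g.
SiO2 wt% = 120.166 / 209.605 × 100 = 57.33%.

57.33 wt%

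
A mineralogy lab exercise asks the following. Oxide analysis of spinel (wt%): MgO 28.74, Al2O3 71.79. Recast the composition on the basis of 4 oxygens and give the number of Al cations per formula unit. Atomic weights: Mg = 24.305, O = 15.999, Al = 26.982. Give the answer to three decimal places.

MgO (M=40.304): mol = 0.71308; Mg = 0.71308, O = 0.71308.
Al2O3 (M=101.961): mol = 0.70409; Al = 1.40818, O = 2.11227.
ΣO = 2.82535; factor = 4/ΣO = 1.41575.
Al apfu = 1.40818 × 1.41575 = 1.994.

1.994 Al apfu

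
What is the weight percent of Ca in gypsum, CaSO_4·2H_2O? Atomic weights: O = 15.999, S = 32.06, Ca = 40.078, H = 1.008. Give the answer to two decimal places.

23.28 wt%

Molar mass of CaSO_4·2H_2O: 1·40.078 + 1·32.06 + 6·15.999 + 4·1.008 = 172.164 g/mol.
Mass of Ca per formula unit: 1 × 40.078 = 40.078 g.
Weight fraction Ca = 40.078 / 172.164 = 0.2328.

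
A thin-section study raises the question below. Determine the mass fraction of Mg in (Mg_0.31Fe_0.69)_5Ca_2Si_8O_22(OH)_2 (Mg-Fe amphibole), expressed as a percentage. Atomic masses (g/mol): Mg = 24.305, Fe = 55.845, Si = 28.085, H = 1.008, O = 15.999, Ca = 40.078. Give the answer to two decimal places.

4.09 mass %

Molar mass of (Mg_0.31Fe_0.69)_5Ca_2Si_8O_22(OH)_2: 1.55×24.305 + 3.45×55.845 + 2×40.078 + 8×28.085 + 24×15.999 + 2×1.008 = 921.166 g/mol.
Mass of Mg per formula unit: 1.55 × 24.305 = 37.673 g.
Weight fraction Mg = 37.673 / 921.166 = 0.0409.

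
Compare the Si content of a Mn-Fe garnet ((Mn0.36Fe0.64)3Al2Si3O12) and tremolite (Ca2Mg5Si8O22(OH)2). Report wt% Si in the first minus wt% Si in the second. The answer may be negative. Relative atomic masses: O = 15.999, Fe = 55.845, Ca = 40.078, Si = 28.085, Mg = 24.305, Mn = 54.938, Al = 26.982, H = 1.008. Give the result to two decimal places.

M((Mn0.36Fe0.64)3Al2Si3O12) = 496.762 g/mol, so wt% Si = 84.255/496.762 × 100 = 16.96%.
M(Ca2Mg5Si8O22(OH)2) = 812.353 g/mol, so wt% Si = 224.680/812.353 × 100 = 27.66%.
16.96 − 27.66 = -10.70 pp.

-10.70 percentage points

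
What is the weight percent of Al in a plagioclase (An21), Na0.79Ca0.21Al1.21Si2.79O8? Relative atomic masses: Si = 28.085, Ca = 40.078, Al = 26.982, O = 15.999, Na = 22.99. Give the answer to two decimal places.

Molar mass of Na0.79Ca0.21Al1.21Si2.79O8: 0.79*22.99 + 0.21*40.078 + 1.21*26.982 + 2.79*28.085 + 8*15.999 = 265.576 g/mol.
Mass of Al per formula unit: 1.21 × 26.982 = 32.648 g.
Weight fraction Al = 32.648 / 265.576 = 0.1229.

12.29 wt%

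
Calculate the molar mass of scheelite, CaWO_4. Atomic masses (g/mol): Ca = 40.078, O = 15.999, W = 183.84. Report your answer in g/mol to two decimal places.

287.91 g/mol

M = 1·40.078 + 1·183.84 + 4·15.999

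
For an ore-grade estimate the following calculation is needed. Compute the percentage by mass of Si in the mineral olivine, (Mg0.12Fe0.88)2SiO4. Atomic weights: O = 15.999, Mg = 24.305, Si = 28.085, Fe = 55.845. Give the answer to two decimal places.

Molar mass of (Mg0.12Fe0.88)2SiO4: 0.24·24.305 + 1.76·55.845 + 1·28.085 + 4·15.999 = 196.201 g/mol.
Mass of Si per formula unit: 1 × 28.085 = 28.085 g.
Weight fraction Si = 28.085 / 196.201 = 0.1431.

14.31 wt%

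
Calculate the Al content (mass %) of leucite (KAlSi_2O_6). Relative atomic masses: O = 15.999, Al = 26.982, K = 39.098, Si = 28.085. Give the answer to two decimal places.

Formula mass = 1*39.098 + 1*26.982 + 2*28.085 + 6*15.999 = 218.244 g/mol, of which 26.982 g is Al.
So Al makes up 26.982/218.244 = 0.1236 of the mass, i.e. 12.36%.

12.36 mass %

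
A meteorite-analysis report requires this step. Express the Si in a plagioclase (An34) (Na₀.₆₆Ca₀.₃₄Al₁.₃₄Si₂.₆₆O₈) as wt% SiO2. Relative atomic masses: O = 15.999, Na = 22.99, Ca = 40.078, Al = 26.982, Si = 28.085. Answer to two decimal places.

59.71 wt%

Formula mass = 267.654 g/mol.
2.66 Si → 2.6600 mol SiO2 per formula unit; M(SiO2) = 60.083, so SiO2 mass = 159.821 g.
159.821/267.654 × 100 = 59.71 wt%.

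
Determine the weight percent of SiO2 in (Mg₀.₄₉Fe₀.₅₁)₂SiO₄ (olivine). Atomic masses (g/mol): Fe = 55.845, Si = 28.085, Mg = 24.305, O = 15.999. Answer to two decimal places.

34.76 wt%

M((Mg₀.₄₉Fe₀.₅₁)₂SiO₄) = 172.862 g/mol; M(SiO2) = 60.083 g/mol.
Moles SiO2 per formula unit = 1 Si ÷ 1 = 1.0000.
SiO2 fraction = (1.0000 × 60.083) / 172.862 = 60.083/172.862 = 0.3476.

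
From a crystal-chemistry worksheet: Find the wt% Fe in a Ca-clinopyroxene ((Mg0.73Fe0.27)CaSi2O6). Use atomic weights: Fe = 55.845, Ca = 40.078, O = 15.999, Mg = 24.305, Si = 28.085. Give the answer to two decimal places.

6.70 mass %

Formula mass = 0.73*24.305 + 0.27*55.845 + 1*40.078 + 2*28.085 + 6*15.999 = 225.063 g/mol, of which 15.078 g is Fe.
So Fe makes up 15.078/225.063 = 0.0670 of the mass, i.e. 6.70%.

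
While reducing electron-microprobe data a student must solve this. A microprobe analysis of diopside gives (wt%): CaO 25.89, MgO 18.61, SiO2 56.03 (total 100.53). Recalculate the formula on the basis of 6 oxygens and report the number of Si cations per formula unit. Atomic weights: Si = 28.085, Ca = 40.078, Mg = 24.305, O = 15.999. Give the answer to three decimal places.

CaO: 25.89/56.077 = 0.46169 mol → 0.46169 mol Ca, 0.46169 mol O.
MgO: 18.61/40.304 = 0.46174 mol → 0.46174 mol Mg, 0.46174 mol O.
SiO2: 56.03/60.083 = 0.93254 mol → 0.93254 mol Si, 1.86508 mol O.
Total oxygen = 2.78851 mol. Normalization factor = 6/2.78851 = 2.15169.
Si per 6 O = 0.93254 × 2.15169 = 2.007.

2.007 Si apfu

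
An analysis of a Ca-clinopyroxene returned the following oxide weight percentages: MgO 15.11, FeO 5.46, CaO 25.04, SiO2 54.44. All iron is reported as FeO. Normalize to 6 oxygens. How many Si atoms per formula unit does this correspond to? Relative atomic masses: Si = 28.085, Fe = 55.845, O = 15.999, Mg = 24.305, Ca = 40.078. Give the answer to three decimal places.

2.006 Si apfu

15.11 wt% MgO ÷ 40.304 g/mol = 0.37490 mol, giving 0.37490 Mg and 0.37490 O.
5.46 wt% FeO ÷ 71.844 g/mol = 0.07600 mol, giving 0.07600 Fe and 0.07600 O.
25.04 wt% CaO ÷ 56.077 g/mol = 0.44653 mol, giving 0.44653 Ca and 0.44653 O.
54.44 wt% SiO2 ÷ 60.083 g/mol = 0.90608 mol, giving 0.90608 Si and 1.81216 O.
Oxygen sums to 2.70959; scaling by 6/2.70959 = 2.21436 puts the formula on 6 O.
Si: 0.90608 × 2.21436 = 2.006 atoms per formula unit.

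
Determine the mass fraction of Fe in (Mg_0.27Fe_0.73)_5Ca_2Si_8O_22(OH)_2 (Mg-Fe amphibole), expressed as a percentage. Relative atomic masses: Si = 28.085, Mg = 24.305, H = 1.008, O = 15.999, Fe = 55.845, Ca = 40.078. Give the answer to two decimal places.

21.98 weight percent

Molar mass of (Mg_0.27Fe_0.73)_5Ca_2Si_8O_22(OH)_2: 1.35·24.305 + 3.65·55.845 + 2·40.078 + 8·28.085 + 24·15.999 + 2·1.008 = 927.474 g/mol.
Mass of Fe per formula unit: 3.65 × 55.845 = 203.834 g.
Weight fraction Fe = 203.834 / 927.474 = 0.2198.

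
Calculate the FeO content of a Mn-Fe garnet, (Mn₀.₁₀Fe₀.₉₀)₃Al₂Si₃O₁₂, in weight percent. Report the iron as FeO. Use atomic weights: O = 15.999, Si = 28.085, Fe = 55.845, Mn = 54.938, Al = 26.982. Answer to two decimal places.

Formula mass = 497.470 g/mol.
2.70 Fe → 2.7000 mol FeO per formula unit; M(FeO) = 71.844, so FeO mass = 193.979 g.
193.979/497.470 × 100 = 38.99 wt%.

38.99 wt%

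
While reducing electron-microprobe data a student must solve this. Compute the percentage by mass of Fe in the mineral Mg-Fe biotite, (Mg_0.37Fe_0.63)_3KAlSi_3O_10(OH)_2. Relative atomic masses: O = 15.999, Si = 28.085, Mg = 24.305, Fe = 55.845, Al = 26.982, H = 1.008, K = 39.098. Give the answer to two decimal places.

22.13 wt%

Molar mass of (Mg_0.37Fe_0.63)_3KAlSi_3O_10(OH)_2: 1.11·24.305 + 1.89·55.845 + 1·39.098 + 1·26.982 + 3·28.085 + 12·15.999 + 2·1.008 = 476.865 g/mol.
Mass of Fe per formula unit: 1.89 × 55.845 = 105.547 g.
Weight fraction Fe = 105.547 / 476.865 = 0.2213.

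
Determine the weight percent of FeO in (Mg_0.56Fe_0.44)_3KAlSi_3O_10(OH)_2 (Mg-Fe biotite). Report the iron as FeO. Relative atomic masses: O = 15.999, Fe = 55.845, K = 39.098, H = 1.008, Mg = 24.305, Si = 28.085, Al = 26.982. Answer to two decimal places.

20.67 wt%

Formula mass = 458.887 g/mol.
1.32 Fe → 1.3200 mol FeO per formula unit; M(FeO) = 71.844, so FeO mass = 94.834 g.
94.834/458.887 × 100 = 20.67 wt%.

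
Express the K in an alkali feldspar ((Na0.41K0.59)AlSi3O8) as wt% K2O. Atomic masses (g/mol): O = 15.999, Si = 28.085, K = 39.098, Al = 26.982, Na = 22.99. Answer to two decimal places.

Formula mass = 271.723 g/mol.
0.59 K → 0.2950 mol K2O per formula unit; M(K2O) = 94.195, so K2O mass = 27.788 g.
27.788/271.723 × 100 = 10.23 wt%.

10.23 wt%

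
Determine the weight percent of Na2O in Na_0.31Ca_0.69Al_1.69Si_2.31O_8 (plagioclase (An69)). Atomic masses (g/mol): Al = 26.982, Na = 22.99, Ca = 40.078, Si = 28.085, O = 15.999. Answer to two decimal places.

3.52 wt%

M(Na_0.31Ca_0.69Al_1.69Si_2.31O_8) = 273.249 g/mol; M(Na2O) = 61.979 g/mol.
Moles Na2O per formula unit = 0.31 Na ÷ 2 = 0.1550.
Na2O fraction = (0.1550 × 61.979) / 273.249 = 9.607/273.249 = 0.0352.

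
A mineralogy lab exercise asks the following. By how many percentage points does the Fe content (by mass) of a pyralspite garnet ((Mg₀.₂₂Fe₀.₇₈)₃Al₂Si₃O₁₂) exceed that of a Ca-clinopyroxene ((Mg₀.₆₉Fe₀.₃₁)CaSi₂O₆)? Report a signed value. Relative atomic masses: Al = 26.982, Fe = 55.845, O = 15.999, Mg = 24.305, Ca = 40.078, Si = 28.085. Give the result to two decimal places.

19.75 percentage points

First mineral: 130.677 g Fe in 476.926 g formula = 27.40 wt% Fe.
Second mineral: 17.312 g Fe in 226.324 g formula = 7.65 wt% Fe.
27.40% − 7.65% gives a difference of 19.75 percentage points.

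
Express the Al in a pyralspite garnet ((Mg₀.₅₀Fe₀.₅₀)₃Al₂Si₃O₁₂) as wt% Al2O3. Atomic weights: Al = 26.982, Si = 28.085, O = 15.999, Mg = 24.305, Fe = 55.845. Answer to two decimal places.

22.64 wt%

Molar mass of (Mg₀.₅₀Fe₀.₅₀)₃Al₂Si₃O₁₂ = 1.50*24.305 + 1.50*55.845 + 2*26.982 + 3*28.085 + 12*15.999 = 450.432 g/mol.
Each formula unit contains 2 Al, equivalent to 2/2 = 1.0000 mol Al2O3.
M(Al2O3) = 2×26.982 + 3×15.999 = 101.961 g/mol.
Mass of Al2O3 per formula unit = 1.0000 × 101.961 = 101.961 g.
Al2O3 wt% = 101.961 / 450.432 × 100 = 22.64%.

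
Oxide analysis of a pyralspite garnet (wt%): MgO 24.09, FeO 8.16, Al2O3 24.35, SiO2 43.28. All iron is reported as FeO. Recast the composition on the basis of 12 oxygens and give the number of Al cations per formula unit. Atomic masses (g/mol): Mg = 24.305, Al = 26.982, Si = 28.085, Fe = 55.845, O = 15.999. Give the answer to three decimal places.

1.998 Al apfu

MgO (M=40.304): mol = 0.59771; Mg = 0.59771, O = 0.59771.
FeO (M=71.844): mol = 0.11358; Fe = 0.11358, O = 0.11358.
Al2O3 (M=101.961): mol = 0.23882; Al = 0.47764, O = 0.71646.
SiO2 (M=60.083): mol = 0.72034; Si = 0.72034, O = 1.44068.
ΣO = 2.86843; factor = 12/ΣO = 4.18347.
Al apfu = 0.47764 × 4.18347 = 1.998.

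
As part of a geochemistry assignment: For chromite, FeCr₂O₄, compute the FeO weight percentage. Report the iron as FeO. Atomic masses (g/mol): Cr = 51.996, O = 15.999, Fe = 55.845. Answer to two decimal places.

Formula mass = 223.833 g/mol.
1 Fe → 1.0000 mol FeO per formula unit; M(FeO) = 71.844, so FeO mass = 71.844 g.
71.844/223.833 × 100 = 32.10 wt%.

32.10 wt%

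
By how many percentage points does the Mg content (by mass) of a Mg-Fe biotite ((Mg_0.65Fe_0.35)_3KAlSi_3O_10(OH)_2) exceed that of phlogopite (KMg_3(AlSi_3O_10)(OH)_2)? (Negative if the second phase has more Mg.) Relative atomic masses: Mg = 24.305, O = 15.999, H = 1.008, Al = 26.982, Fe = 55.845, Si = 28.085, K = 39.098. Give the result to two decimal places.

-6.95 percentage points

Mg in (Mg_0.65Fe_0.35)_3KAlSi_3O_10(OH)_2: molar mass 450.371 g/mol; 1.95×24.305 = 47.395 g → 10.52 wt%.
Mg in KMg_3(AlSi_3O_10)(OH)_2: molar mass 417.254 g/mol; 3×24.305 = 72.915 g → 17.47 wt%.
Difference = 10.52 − 17.47 = -6.95 percentage points.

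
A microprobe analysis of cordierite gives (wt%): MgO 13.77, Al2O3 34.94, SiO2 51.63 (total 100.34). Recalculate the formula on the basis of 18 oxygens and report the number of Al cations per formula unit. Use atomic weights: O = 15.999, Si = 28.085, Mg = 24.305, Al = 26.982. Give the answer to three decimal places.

13.77 wt% MgO ÷ 40.304 g/mol = 0.34165 mol, giving 0.34165 Mg and 0.34165 O.
34.94 wt% Al2O3 ÷ 101.961 g/mol = 0.34268 mol, giving 0.68536 Al and 1.02804 O.
51.63 wt% SiO2 ÷ 60.083 g/mol = 0.85931 mol, giving 0.85931 Si and 1.71862 O.
Oxygen sums to 3.08831; scaling by 18/3.08831 = 5.82843 puts the formula on 18 O.
Al: 0.68536 × 5.82843 = 3.995 atoms per formula unit.

3.995 Al apfu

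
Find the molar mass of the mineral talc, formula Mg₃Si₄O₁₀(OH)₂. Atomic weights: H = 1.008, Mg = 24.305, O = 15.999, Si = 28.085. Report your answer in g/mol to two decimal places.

379.26 g/mol

The formula mass is the sum 3·24.305 + 4·28.085 + 12·15.999 + 2·1.008.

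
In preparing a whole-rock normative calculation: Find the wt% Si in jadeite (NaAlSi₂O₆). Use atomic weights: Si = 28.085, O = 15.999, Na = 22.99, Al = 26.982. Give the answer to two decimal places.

27.79 mass %

Formula mass = 1×22.99 + 1×26.982 + 2×28.085 + 6×15.999 = 202.136 g/mol, of which 56.170 g is Si.
So Si makes up 56.170/202.136 = 0.2779 of the mass, i.e. 27.79%.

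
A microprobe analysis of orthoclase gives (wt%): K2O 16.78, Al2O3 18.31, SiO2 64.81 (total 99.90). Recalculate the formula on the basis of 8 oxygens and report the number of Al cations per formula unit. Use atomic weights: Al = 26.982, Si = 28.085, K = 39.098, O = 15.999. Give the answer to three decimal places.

K2O: 16.78/94.195 = 0.17814 mol → 0.35628 mol K, 0.17814 mol O.
Al2O3: 18.31/101.961 = 0.17958 mol → 0.35916 mol Al, 0.53874 mol O.
SiO2: 64.81/60.083 = 1.07867 mol → 1.07867 mol Si, 2.15734 mol O.
Total oxygen = 2.87422 mol. Normalization factor = 8/2.87422 = 2.78336.
Al per 8 O = 0.35916 × 2.78336 = 1.000.

1.000 Al apfu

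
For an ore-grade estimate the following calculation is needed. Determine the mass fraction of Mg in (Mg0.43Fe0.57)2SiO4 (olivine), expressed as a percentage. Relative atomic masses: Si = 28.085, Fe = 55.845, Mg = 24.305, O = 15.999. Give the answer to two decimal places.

11.83 wt%

Molar mass of (Mg0.43Fe0.57)2SiO4: 0.86·24.305 + 1.14·55.845 + 1·28.085 + 4·15.999 = 176.647 g/mol.
Mass of Mg per formula unit: 0.86 × 24.305 = 20.902 g.
Weight fraction Mg = 20.902 / 176.647 = 0.1183.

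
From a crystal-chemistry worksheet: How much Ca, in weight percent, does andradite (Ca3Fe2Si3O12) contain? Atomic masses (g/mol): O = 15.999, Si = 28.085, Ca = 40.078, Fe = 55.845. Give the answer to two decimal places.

Molar mass of Ca3Fe2Si3O12: 3·40.078 + 2·55.845 + 3·28.085 + 12·15.999 = 508.167 g/mol.
Mass of Ca per formula unit: 3 × 40.078 = 120.234 g.
Weight fraction Ca = 120.234 / 508.167 = 0.2366.

23.66 weight percent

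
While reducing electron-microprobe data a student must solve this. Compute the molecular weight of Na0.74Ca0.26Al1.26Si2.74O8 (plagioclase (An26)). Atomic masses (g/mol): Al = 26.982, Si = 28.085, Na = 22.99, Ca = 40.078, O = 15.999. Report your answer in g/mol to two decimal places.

266.38 g/mol

The formula mass is the sum 0.74*22.99 + 0.26*40.078 + 1.26*26.982 + 2.74*28.085 + 8*15.999.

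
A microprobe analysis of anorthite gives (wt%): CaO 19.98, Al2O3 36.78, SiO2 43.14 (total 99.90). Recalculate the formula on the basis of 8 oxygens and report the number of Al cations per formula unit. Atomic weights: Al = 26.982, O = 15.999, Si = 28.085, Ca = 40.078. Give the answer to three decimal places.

2.008 Al apfu

19.98 wt% CaO ÷ 56.077 g/mol = 0.35630 mol, giving 0.35630 Ca and 0.35630 O.
36.78 wt% Al2O3 ÷ 101.961 g/mol = 0.36073 mol, giving 0.72146 Al and 1.08219 O.
43.14 wt% SiO2 ÷ 60.083 g/mol = 0.71801 mol, giving 0.71801 Si and 1.43602 O.
Oxygen sums to 2.87451; scaling by 8/2.87451 = 2.78308 puts the formula on 8 O.
Al: 0.72146 × 2.78308 = 2.008 atoms per formula unit.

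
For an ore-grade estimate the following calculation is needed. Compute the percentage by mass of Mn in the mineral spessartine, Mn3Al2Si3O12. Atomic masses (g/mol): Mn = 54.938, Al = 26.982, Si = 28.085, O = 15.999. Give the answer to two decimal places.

33.29 wt%

M(Mn3Al2Si3O12) = 495.021 g/mol.
Mn contributes 3 × 54.938 = 164.814 g per mole.
164.814/495.021 = 0.3329 → 33.29%.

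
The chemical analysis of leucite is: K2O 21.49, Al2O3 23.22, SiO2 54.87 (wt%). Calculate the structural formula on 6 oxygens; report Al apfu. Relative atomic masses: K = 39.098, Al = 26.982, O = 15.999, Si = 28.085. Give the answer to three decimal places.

K2O (M=94.195): mol = 0.22814; K = 0.45628, O = 0.22814.
Al2O3 (M=101.961): mol = 0.22773; Al = 0.45546, O = 0.68319.
SiO2 (M=60.083): mol = 0.91324; Si = 0.91324, O = 1.82648.
ΣO = 2.73781; factor = 6/ΣO = 2.19153.
Al apfu = 0.45546 × 2.19153 = 0.998.

0.998 Al apfu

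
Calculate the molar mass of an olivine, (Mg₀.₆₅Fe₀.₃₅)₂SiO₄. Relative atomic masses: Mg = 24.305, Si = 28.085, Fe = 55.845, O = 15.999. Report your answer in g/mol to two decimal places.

162.77 g/mol

The formula mass is the sum 1.30*24.305 + 0.70*55.845 + 1*28.085 + 4*15.999.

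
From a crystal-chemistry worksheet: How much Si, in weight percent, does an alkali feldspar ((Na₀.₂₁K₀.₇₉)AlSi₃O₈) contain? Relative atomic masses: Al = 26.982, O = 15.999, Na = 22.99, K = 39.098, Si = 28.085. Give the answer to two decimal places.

30.64 weight percent

Formula mass = 0.21×22.99 + 0.79×39.098 + 1×26.982 + 3×28.085 + 8×15.999 = 274.944 g/mol, of which 84.255 g is Si.
So Si makes up 84.255/274.944 = 0.3064 of the mass, i.e. 30.64%.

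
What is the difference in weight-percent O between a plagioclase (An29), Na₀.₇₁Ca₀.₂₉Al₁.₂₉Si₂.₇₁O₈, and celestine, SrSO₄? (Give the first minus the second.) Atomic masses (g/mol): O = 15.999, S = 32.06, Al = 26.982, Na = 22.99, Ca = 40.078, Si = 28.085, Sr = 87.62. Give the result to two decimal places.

M(Na₀.₇₁Ca₀.₂₉Al₁.₂₉Si₂.₇₁O₈) = 266.855 g/mol, so wt% O = 127.992/266.855 × 100 = 47.96%.
M(SrSO₄) = 183.676 g/mol, so wt% O = 63.996/183.676 × 100 = 34.84%.
47.96 − 34.84 = 13.12 pp.

13.12 percentage points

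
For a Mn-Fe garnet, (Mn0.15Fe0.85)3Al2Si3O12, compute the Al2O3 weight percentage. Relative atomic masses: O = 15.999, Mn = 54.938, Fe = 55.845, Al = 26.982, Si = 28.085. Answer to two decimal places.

20.50 wt%

Formula mass = 497.334 g/mol.
2 Al → 1.0000 mol Al2O3 per formula unit; M(Al2O3) = 101.961, so Al2O3 mass = 101.961 g.
101.961/497.334 × 100 = 20.50 wt%.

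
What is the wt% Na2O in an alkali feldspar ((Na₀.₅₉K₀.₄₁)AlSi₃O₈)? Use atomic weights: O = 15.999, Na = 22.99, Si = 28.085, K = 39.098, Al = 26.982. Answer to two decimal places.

6.80 wt%

Molar mass of (Na₀.₅₉K₀.₄₁)AlSi₃O₈ = 0.59·22.99 + 0.41·39.098 + 1·26.982 + 3·28.085 + 8·15.999 = 268.823 g/mol.
Each formula unit contains 0.59 Na, equivalent to 0.59/2 = 0.2950 mol Na2O.
M(Na2O) = 2×22.99 + 1×15.999 = 61.979 g/mol.
Mass of Na2O per formula unit = 0.2950 × 61.979 = 18.284 g.
Na2O wt% = 18.284 / 268.823 × 100 = 6.80%.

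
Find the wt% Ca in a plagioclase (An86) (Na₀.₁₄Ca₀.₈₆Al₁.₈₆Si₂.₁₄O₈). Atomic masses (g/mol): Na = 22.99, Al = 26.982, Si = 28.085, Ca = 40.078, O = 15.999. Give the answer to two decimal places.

12.49 wt%

Formula mass = 0.14*22.99 + 0.86*40.078 + 1.86*26.982 + 2.14*28.085 + 8*15.999 = 275.966 g/mol, of which 34.467 g is Ca.
So Ca makes up 34.467/275.966 = 0.1249 of the mass, i.e. 12.49%.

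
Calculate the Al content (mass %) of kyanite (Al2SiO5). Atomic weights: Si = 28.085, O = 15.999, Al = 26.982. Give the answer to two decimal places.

33.30 mass %

M(Al2SiO5) = 162.044 g/mol.
Al contributes 2 × 26.982 = 53.964 g per mole.
53.964/162.044 = 0.3330 → 33.30%.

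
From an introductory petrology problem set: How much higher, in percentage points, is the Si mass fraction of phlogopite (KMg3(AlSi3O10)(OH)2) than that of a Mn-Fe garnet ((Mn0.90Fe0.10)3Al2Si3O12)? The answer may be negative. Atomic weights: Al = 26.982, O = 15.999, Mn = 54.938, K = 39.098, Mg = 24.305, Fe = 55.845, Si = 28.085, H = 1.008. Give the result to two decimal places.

3.18 percentage points

First mineral: 84.255 g Si in 417.254 g formula = 20.19 wt% Si.
Second mineral: 84.255 g Si in 495.293 g formula = 17.01 wt% Si.
20.19% − 17.01% gives a difference of 3.18 percentage points.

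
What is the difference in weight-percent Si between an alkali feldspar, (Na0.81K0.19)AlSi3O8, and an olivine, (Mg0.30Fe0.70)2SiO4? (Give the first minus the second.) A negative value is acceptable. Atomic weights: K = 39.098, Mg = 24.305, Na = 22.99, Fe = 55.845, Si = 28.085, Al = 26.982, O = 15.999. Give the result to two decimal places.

M((Na0.81K0.19)AlSi3O8) = 265.280 g/mol, so wt% Si = 84.255/265.280 × 100 = 31.76%.
M((Mg0.30Fe0.70)2SiO4) = 184.847 g/mol, so wt% Si = 28.085/184.847 × 100 = 15.19%.
31.76 − 15.19 = 16.57 pp.

16.57 percentage points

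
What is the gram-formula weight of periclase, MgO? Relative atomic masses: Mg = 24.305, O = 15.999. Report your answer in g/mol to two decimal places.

40.30 g/mol

M = 1·24.305 + 1·15.999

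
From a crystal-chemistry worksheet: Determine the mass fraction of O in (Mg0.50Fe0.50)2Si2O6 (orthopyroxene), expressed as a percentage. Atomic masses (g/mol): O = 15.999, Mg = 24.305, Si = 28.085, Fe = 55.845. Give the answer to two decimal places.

41.32 wt%

Molar mass of (Mg0.50Fe0.50)2Si2O6: 1·24.305 + 1·55.845 + 2·28.085 + 6·15.999 = 232.314 g/mol.
Mass of O per formula unit: 6 × 15.999 = 95.994 g.
Weight fraction O = 95.994 / 232.314 = 0.4132.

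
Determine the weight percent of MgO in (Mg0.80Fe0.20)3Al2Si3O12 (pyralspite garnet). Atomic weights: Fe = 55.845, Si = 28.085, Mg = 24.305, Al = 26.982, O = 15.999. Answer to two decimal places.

22.92 wt%

M((Mg0.80Fe0.20)3Al2Si3O12) = 422.046 g/mol; M(MgO) = 40.304 g/mol.
Moles MgO per formula unit = 2.40 Mg ÷ 1 = 2.4000.
MgO fraction = (2.4000 × 40.304) / 422.046 = 96.730/422.046 = 0.2292.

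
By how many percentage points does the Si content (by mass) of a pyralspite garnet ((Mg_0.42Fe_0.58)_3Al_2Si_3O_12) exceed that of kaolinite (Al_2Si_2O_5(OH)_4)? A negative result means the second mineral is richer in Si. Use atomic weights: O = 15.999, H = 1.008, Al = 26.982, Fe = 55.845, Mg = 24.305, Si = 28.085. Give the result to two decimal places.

-3.36 percentage points

Si in (Mg_0.42Fe_0.58)_3Al_2Si_3O_12: molar mass 458.002 g/mol; 3×28.085 = 84.255 g → 18.40 wt%.
Si in Al_2Si_2O_5(OH)_4: molar mass 258.157 g/mol; 2×28.085 = 56.170 g → 21.76 wt%.
Difference = 18.40 − 21.76 = -3.36 percentage points.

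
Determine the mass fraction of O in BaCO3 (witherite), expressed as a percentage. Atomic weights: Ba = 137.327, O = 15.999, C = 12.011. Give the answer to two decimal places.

Formula mass = 1×137.327 + 1×12.011 + 3×15.999 = 197.335 g/mol, of which 47.997 g is O.
So O makes up 47.997/197.335 = 0.2432 of the mass, i.e. 24.32%.

24.32 mass %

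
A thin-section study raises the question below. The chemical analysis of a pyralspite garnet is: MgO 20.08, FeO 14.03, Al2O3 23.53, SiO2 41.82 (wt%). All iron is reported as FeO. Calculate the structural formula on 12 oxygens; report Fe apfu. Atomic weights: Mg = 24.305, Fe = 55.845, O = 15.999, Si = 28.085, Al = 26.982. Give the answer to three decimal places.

0.844 Fe apfu

MgO: 20.08/40.304 = 0.49821 mol → 0.49821 mol Mg, 0.49821 mol O.
FeO: 14.03/71.844 = 0.19528 mol → 0.19528 mol Fe, 0.19528 mol O.
Al2O3: 23.53/101.961 = 0.23077 mol → 0.46154 mol Al, 0.69231 mol O.
SiO2: 41.82/60.083 = 0.69604 mol → 0.69604 mol Si, 1.39208 mol O.
Total oxygen = 2.77788 mol. Normalization factor = 12/2.77788 = 4.31984.
Fe per 12 O = 0.19528 × 4.31984 = 0.844.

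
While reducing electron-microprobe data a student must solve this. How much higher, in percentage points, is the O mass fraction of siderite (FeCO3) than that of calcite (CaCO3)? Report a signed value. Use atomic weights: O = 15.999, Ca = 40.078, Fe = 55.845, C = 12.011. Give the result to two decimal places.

-6.53 percentage points

First mineral: 47.997 g O in 115.853 g formula = 41.43 wt% O.
Second mineral: 47.997 g O in 100.086 g formula = 47.96 wt% O.
41.43% − 47.96% gives a difference of -6.53 percentage points.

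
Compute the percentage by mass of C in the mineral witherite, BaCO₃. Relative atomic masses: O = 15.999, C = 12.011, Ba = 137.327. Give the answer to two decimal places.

Molar mass of BaCO₃: 1*137.327 + 1*12.011 + 3*15.999 = 197.335 g/mol.
Mass of C per formula unit: 1 × 12.011 = 12.011 g.
Weight fraction C = 12.011 / 197.335 = 0.0609.

6.09 mass %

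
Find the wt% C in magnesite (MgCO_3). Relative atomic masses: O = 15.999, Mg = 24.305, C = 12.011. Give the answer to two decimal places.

14.25 weight percent

M(MgCO_3) = 84.313 g/mol.
C contributes 1 × 12.011 = 12.011 g per mole.
12.011/84.313 = 0.1425 → 14.25%.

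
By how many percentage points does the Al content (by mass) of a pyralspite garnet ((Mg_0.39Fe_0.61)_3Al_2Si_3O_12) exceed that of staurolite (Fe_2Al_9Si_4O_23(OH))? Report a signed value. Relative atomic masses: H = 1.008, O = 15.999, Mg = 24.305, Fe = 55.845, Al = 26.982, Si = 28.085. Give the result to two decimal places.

-16.80 percentage points

First mineral: 53.964 g Al in 460.840 g formula = 11.71 wt% Al.
Second mineral: 242.838 g Al in 851.852 g formula = 28.51 wt% Al.
11.71% − 28.51% gives a difference of -16.80 percentage points.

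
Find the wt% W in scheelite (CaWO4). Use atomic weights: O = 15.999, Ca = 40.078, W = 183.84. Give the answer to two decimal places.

Molar mass of CaWO4: 1*40.078 + 1*183.84 + 4*15.999 = 287.914 g/mol.
Mass of W per formula unit: 1 × 183.84 = 183.840 g.
Weight fraction W = 183.840 / 287.914 = 0.6385.

63.85 weight percent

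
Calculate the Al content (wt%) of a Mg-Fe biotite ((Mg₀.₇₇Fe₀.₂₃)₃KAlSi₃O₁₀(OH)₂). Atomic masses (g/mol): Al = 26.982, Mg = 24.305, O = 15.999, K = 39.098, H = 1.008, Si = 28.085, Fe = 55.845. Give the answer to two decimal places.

6.15 wt%

M((Mg₀.₇₇Fe₀.₂₃)₃KAlSi₃O₁₀(OH)₂) = 439.017 g/mol.
Al contributes 1 × 26.982 = 26.982 g per mole.
26.982/439.017 = 0.0615 → 6.15%.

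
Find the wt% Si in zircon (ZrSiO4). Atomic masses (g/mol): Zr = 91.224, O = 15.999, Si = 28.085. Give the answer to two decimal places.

Molar mass of ZrSiO4: 1·91.224 + 1·28.085 + 4·15.999 = 183.305 g/mol.
Mass of Si per formula unit: 1 × 28.085 = 28.085 g.
Weight fraction Si = 28.085 / 183.305 = 0.1532.

15.32 mass %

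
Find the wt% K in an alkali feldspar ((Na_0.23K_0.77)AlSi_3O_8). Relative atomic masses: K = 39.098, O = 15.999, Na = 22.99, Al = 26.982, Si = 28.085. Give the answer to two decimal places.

10.96 wt%

M((Na_0.23K_0.77)AlSi_3O_8) = 274.622 g/mol.
K contributes 0.77 × 39.098 = 30.105 g per mole.
30.105/274.622 = 0.1096 → 10.96%.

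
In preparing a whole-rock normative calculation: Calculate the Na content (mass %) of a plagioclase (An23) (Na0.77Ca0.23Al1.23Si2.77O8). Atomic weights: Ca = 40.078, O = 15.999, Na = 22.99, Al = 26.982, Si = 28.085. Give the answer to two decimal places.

6.66 mass %

Molar mass of Na0.77Ca0.23Al1.23Si2.77O8: 0.77×22.99 + 0.23×40.078 + 1.23×26.982 + 2.77×28.085 + 8×15.999 = 265.896 g/mol.
Mass of Na per formula unit: 0.77 × 22.99 = 17.702 g.
Weight fraction Na = 17.702 / 265.896 = 0.0666.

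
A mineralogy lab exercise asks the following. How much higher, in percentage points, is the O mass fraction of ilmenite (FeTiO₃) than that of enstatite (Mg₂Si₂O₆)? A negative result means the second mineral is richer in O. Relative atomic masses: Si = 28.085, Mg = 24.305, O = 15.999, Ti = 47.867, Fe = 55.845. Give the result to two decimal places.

M(FeTiO₃) = 151.709 g/mol, so wt% O = 47.997/151.709 × 100 = 31.64%.
M(Mg₂Si₂O₆) = 200.774 g/mol, so wt% O = 95.994/200.774 × 100 = 47.81%.
31.64 − 47.81 = -16.17 pp.

-16.17 percentage points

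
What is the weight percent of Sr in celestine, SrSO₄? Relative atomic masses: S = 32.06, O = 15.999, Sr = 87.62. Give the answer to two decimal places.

47.70 wt%

Molar mass of SrSO₄: 1×87.62 + 1×32.06 + 4×15.999 = 183.676 g/mol.
Mass of Sr per formula unit: 1 × 87.62 = 87.620 g.
Weight fraction Sr = 87.620 / 183.676 = 0.4770.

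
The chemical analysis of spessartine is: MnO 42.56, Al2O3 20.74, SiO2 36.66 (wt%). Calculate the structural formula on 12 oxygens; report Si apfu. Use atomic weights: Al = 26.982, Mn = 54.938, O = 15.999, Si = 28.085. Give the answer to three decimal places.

3.012 Si apfu

42.56 wt% MnO ÷ 70.937 g/mol = 0.59997 mol, giving 0.59997 Mn and 0.59997 O.
20.74 wt% Al2O3 ÷ 101.961 g/mol = 0.20341 mol, giving 0.40682 Al and 0.61023 O.
36.66 wt% SiO2 ÷ 60.083 g/mol = 0.61016 mol, giving 0.61016 Si and 1.22032 O.
Oxygen sums to 2.43052; scaling by 12/2.43052 = 4.93722 puts the formula on 12 O.
Si: 0.61016 × 4.93722 = 3.012 atoms per formula unit.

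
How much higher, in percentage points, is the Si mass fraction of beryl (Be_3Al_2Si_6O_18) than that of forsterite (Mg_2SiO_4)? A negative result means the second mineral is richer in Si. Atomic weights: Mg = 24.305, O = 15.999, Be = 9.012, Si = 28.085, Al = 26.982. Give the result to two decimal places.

Si in Be_3Al_2Si_6O_18: molar mass 537.492 g/mol; 6×28.085 = 168.510 g → 31.35 wt%.
Si in Mg_2SiO_4: molar mass 140.691 g/mol; 1×28.085 = 28.085 g → 19.96 wt%.
Difference = 31.35 − 19.96 = 11.39 percentage points.

11.39 percentage points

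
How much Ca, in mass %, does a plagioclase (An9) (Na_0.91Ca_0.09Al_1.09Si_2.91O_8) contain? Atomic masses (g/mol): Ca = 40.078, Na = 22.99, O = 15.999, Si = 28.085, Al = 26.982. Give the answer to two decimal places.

M(Na_0.91Ca_0.09Al_1.09Si_2.91O_8) = 263.658 g/mol.
Ca contributes 0.09 × 40.078 = 3.607 g per mole.
3.607/263.658 = 0.0137 → 1.37%.

1.37 mass %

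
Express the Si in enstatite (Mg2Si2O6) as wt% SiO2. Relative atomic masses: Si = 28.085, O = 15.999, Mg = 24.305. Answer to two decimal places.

59.85 wt%

Formula mass = 200.774 g/mol.
2 Si → 2.0000 mol SiO2 per formula unit; M(SiO2) = 60.083, so SiO2 mass = 120.166 g.
120.166/200.774 × 100 = 59.85 wt%.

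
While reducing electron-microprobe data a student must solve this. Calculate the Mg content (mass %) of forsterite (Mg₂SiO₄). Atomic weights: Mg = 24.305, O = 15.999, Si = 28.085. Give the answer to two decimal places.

34.55 mass %

M(Mg₂SiO₄) = 140.691 g/mol.
Mg contributes 2 × 24.305 = 48.610 g per mole.
48.610/140.691 = 0.3455 → 34.55%.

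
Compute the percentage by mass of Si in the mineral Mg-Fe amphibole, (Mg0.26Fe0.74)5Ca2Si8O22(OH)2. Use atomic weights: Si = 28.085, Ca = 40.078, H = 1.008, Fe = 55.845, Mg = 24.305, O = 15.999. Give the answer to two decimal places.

24.18 weight percent

Molar mass of (Mg0.26Fe0.74)5Ca2Si8O22(OH)2: 1.30·24.305 + 3.70·55.845 + 2·40.078 + 8·28.085 + 24·15.999 + 2·1.008 = 929.051 g/mol.
Mass of Si per formula unit: 8 × 28.085 = 224.680 g.
Weight fraction Si = 224.680 / 929.051 = 0.2418.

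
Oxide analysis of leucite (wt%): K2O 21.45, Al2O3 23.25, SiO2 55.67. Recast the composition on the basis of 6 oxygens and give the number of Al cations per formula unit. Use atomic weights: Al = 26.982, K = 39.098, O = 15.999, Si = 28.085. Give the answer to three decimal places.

K2O: 21.45/94.195 = 0.22772 mol → 0.45544 mol K, 0.22772 mol O.
Al2O3: 23.25/101.961 = 0.22803 mol → 0.45606 mol Al, 0.68409 mol O.
SiO2: 55.67/60.083 = 0.92655 mol → 0.92655 mol Si, 1.85310 mol O.
Total oxygen = 2.76491 mol. Normalization factor = 6/2.76491 = 2.17005.
Al per 6 O = 0.45606 × 2.17005 = 0.990.

0.990 Al apfu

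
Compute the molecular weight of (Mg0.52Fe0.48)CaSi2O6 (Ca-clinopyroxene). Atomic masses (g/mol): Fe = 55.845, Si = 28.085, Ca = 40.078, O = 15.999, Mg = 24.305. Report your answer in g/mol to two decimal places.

The formula mass is the sum 0.52·24.305 + 0.48·55.845 + 1·40.078 + 2·28.085 + 6·15.999.

231.69 g/mol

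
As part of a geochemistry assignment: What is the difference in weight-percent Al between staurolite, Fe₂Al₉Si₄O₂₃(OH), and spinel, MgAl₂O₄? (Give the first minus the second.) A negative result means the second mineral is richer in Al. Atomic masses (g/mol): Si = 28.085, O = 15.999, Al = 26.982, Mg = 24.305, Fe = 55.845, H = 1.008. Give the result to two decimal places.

-9.42 percentage points

First mineral: 242.838 g Al in 851.852 g formula = 28.51 wt% Al.
Second mineral: 53.964 g Al in 142.265 g formula = 37.93 wt% Al.
28.51% − 37.93% gives a difference of -9.42 percentage points.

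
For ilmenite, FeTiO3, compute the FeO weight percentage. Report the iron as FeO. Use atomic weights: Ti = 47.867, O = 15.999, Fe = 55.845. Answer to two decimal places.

M(FeTiO3) = 151.709 g/mol; M(FeO) = 71.844 g/mol.
Moles FeO per formula unit = 1 Fe ÷ 1 = 1.0000.
FeO fraction = (1.0000 × 71.844) / 151.709 = 71.844/151.709 = 0.4736.

47.36 wt%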